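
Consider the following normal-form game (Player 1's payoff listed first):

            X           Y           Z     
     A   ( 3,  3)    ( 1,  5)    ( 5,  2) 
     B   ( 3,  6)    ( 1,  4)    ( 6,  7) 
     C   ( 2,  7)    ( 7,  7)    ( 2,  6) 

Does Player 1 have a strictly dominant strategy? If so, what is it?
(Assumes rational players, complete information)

No strictly dominant strategy exists for Player 1

Work:
A strategy strictly dominates another if it gives a strictly higher payoff against every opponent action. Compare each pair of P1's strategies column-by-column:
  A vs B: [3 vs 3, 1 vs 1, 5 vs 6] → A does not strictly dominate B (column X: 3 ≤ 3)
  A vs C: [3 vs 2, 1 vs 7, 5 vs 2] → A does not strictly dominate C (column Y: 1 ≤ 7)
  B vs A: [3 vs 3, 1 vs 1, 6 vs 5] → B does not strictly dominate A (column X: 3 ≤ 3)
  B vs C: [3 vs 2, 1 vs 7, 6 vs 2] → B does not strictly dominate C (column Y: 1 ≤ 7)
  C vs A: [2 vs 3, 7 vs 1, 2 vs 5] → C does not strictly dominate A (column X: 2 ≤ 3)
  C vs B: [2 vs 3, 7 vs 1, 2 vs 6] → C does not strictly dominate B (column X: 2 ≤ 3)
No single strategy strictly dominates all others → no strictly dominant strategy.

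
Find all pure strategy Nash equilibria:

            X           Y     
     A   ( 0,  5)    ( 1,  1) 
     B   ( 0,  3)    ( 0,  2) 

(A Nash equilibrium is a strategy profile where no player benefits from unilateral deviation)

Nash equilibrium: (A, X), (B, X)

Work:
Best responses:
  P1 vs X: payoffs [0, 0] → best response A/B (payoff 0)
  P1 vs Y: payoffs [1, 0] → best response A (payoff 1)
  P2 vs A: payoffs [5, 1] → best response X (payoff 5)
  P2 vs B: payoffs [3, 2] → best response X (payoff 3)
Mutual best responses: (A,X), (B,X) → Nash equilibria.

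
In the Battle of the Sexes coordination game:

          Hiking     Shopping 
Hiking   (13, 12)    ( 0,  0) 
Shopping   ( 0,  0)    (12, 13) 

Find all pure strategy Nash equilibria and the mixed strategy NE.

Pure NE: (Hiking, Hiking) and (Shopping, Shopping); Mixed NE: p = 0.52, q = 0.48

Work:
Check pure NE:
(Hiking, Hiking): (13, 12) - no unilateral deviation beneficial
(Shopping, Shopping): (12, 13) - no unilateral deviation beneficial
Mixed NE: P1 plays Hiking with p = 0.52, P2 plays Hiking with q = 0.48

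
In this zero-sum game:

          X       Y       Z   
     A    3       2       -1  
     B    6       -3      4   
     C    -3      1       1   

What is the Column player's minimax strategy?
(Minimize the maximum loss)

Column should play Y, value = 2

Work:
Column player minimizes Row's maximum payoff:
Column X: max payoff to Row = 6
Column Y: max payoff to Row = 2
Column Z: max payoff to Row = 4
Minimum is 2, achieved by column Y.
Minimax strategy: Y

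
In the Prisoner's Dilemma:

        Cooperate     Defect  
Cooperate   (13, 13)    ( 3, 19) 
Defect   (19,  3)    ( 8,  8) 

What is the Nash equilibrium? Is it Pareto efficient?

(Defect, Defect) is NE; not Pareto efficient

Work:
Defect dominates Cooperate for both players:
If P2 cooperates: Defect (19) > Cooperate (13)
If P2 defects: Defect (8) > Cooperate (3)
NE: (Defect, Defect) with payoff (8, 8)
But (Cooperate, Cooperate) = (13, 13) Pareto dominates (8, 8)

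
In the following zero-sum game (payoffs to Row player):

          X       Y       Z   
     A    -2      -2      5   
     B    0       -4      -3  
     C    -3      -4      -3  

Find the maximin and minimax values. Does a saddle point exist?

Maximin = -2, Minimax = -2, Saddle: True

Work:
Row minimums: [-2, -4, -4] → maximin = -2
Column maximums: [0, -2, 5] → minimax = -2
Saddle point exists! Game value = -2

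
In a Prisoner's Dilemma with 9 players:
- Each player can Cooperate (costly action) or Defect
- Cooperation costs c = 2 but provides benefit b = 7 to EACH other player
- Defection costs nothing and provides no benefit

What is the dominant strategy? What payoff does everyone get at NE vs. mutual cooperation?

Dominant: Defect; NE payoff = 0; Coop payoff = 54

Work:
Defect dominates (saves cost c = 2, benefit to others is external)
NE: All defect → everyone gets 0
If all cooperate: each receives (8)×7 - 2 = 54
Social dilemma: 54 > 0 but NE gives 0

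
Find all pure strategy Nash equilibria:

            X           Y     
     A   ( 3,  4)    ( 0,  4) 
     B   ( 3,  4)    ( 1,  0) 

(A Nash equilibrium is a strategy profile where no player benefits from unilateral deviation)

Nash equilibrium: (A, X), (B, X)

Work:
Best responses:
  P1 vs X: payoffs [3, 3] → best response A/B (payoff 3)
  P1 vs Y: payoffs [0, 1] → best response B (payoff 1)
  P2 vs A: payoffs [4, 4] → best response X/Y (payoff 4)
  P2 vs B: payoffs [4, 0] → best response X (payoff 4)
Mutual best responses: (A,X), (B,X) → Nash equilibria.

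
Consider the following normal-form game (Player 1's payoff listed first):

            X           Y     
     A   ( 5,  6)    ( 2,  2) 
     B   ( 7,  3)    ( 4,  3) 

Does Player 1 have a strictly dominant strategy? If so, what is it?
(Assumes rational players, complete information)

Yes, Player 1's strictly dominant strategy is B

Work:
A strategy strictly dominates another if it gives a strictly higher payoff against every opponent action. Compare each pair of P1's strategies column-by-column:
  A vs B: [5 vs 7, 2 vs 4] → A does not strictly dominate B (column X: 5 ≤ 7)
  B vs A: [7 vs 5, 4 vs 2] → B strictly dominates A
B strictly dominates every other strategy → strictly dominant.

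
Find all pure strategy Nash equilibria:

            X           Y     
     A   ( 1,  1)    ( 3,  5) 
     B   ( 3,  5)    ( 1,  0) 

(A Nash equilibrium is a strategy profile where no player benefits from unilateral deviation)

Nash equilibrium: (A, Y), (B, X)

Work:
Best responses:
  P1 vs X: payoffs [1, 3] → best response B (payoff 3)
  P1 vs Y: payoffs [3, 1] → best response A (payoff 3)
  P2 vs A: payoffs [1, 5] → best response Y (payoff 5)
  P2 vs B: payoffs [5, 0] → best response X (payoff 5)
Mutual best responses: (A,Y), (B,X) → Nash equilibria.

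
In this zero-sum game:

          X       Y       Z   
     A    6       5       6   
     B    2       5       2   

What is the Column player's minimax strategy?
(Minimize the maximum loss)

Column should play Y, value = 5

Work:
Column player minimizes Row's maximum payoff:
Column X: max payoff to Row = 6
Column Y: max payoff to Row = 5
Column Z: max payoff to Row = 6
Minimum is 5, achieved by column Y.
Minimax strategy: Y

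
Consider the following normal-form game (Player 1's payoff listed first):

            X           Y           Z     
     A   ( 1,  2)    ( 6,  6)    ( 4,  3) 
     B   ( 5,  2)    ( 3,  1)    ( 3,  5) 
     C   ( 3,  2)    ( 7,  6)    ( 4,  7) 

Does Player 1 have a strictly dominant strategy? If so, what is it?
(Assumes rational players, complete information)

No strictly dominant strategy exists for Player 1

Work:
A strategy strictly dominates another if it gives a strictly higher payoff against every opponent action. Compare each pair of P1's strategies column-by-column:
  A vs B: [1 vs 5, 6 vs 3, 4 vs 3] → A does not strictly dominate B (column X: 1 ≤ 5)
  A vs C: [1 vs 3, 6 vs 7, 4 vs 4] → A does not strictly dominate C (column X: 1 ≤ 3)
  B vs A: [5 vs 1, 3 vs 6, 3 vs 4] → B does not strictly dominate A (column Y: 3 ≤ 6)
  B vs C: [5 vs 3, 3 vs 7, 3 vs 4] → B does not strictly dominate C (column Y: 3 ≤ 7)
  C vs A: [3 vs 1, 7 vs 6, 4 vs 4] → C does not strictly dominate A (column Z: 4 ≤ 4)
  C vs B: [3 vs 5, 7 vs 3, 4 vs 3] → C does not strictly dominate B (column X: 3 ≤ 5)
No single strategy strictly dominates all others → no strictly dominant strategy.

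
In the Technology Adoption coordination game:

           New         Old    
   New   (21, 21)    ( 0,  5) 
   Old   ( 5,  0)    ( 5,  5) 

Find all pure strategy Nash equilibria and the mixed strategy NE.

Pure NE: (New, New) and (Old, Old); Mixed NE: p = 0.2381, q = 0.2381

Work:
Check pure NE:
(New, New): (21, 21) - no unilateral deviation beneficial
(Old, Old): (5, 5) - no unilateral deviation beneficial
Mixed NE: P1 plays New with p = 0.2381, P2 plays New with q = 0.2381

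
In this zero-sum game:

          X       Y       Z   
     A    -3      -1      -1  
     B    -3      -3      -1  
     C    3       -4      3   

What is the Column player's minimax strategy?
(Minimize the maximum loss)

Column should play Y, value = -1

Work:
Column player minimizes Row's maximum payoff:
Column X: max payoff to Row = 3
Column Y: max payoff to Row = -1
Column Z: max payoff to Row = 3
Minimum is -1, achieved by column Y.
Minimax strategy: Y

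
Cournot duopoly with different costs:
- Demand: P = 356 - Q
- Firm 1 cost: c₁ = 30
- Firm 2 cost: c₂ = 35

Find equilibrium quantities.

q₁* = 110.33, q₂* = 105.33

Work:
Reaction: q₁ = (356 - 30 - q₂)/2
Reaction: q₂ = (356 - 35 - q₁)/2
Solve simultaneously:
q₁* = (356 - 2×30 + 35)/3 = 110.33
q₂* = (356 - 2×35 + 30)/3 = 105.33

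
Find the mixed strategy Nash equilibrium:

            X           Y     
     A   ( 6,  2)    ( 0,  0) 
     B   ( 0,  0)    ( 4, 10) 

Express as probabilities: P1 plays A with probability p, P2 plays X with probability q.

p = 0.8333, q = 0.4

Work:
Find probabilities that make opponent indifferent:
P2 chooses q to make P1 indifferent between A and B
P1 chooses p to make P2 indifferent between X and Y
Mixed NE: P1 plays (A: 0.8333, B: 0.1667), P2 plays (X: 0.4, Y: 0.6)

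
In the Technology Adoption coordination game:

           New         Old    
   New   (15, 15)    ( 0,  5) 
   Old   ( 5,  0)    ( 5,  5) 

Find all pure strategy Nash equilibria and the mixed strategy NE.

Pure NE: (New, New) and (Old, Old); Mixed NE: p = 0.3333, q = 0.3333

Work:
Check pure NE:
(New, New): (15, 15) - no unilateral deviation beneficial
(Old, Old): (5, 5) - no unilateral deviation beneficial
Mixed NE: P1 plays New with p = 0.3333, P2 plays New with q = 0.3333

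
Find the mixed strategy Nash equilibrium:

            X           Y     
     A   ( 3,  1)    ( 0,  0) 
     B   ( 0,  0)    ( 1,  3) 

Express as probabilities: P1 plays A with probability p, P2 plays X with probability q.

p = 0.75, q = 0.25

Work:
Find probabilities that make opponent indifferent:
P2 chooses q to make P1 indifferent between A and B
P1 chooses p to make P2 indifferent between X and Y
Mixed NE: P1 plays (A: 0.75, B: 0.25), P2 plays (X: 0.25, Y: 0.75)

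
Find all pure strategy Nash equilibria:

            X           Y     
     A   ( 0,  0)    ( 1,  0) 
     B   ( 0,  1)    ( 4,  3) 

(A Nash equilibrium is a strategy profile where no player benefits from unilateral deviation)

Nash equilibrium: (A, X), (B, Y)

Work:
Best responses:
  P1 vs X: payoffs [0, 0] → best response A/B (payoff 0)
  P1 vs Y: payoffs [1, 4] → best response B (payoff 4)
  P2 vs A: payoffs [0, 0] → best response X/Y (payoff 0)
  P2 vs B: payoffs [1, 3] → best response Y (payoff 3)
Mutual best responses: (A,X), (B,Y) → Nash equilibria.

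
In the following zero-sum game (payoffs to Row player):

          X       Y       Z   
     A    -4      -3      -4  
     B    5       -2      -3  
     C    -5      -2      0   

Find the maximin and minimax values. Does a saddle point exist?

Maximin = -3, Minimax = -2, Saddle: False

Work:
Row minimums: [-4, -3, -5] → maximin = -3
Column maximums: [5, -2, 0] → minimax = -2
No saddle point (maximin ≠ minimax). Mixed strategy needed.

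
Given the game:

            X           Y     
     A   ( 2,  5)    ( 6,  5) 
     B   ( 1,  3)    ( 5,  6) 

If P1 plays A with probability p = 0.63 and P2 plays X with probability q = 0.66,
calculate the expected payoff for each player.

E[P1] = 2.99, E[P2] = 4.6374

Work:
E[P1] = p·q·π₁(A,X) + p·(1-q)·π₁(A,Y) + (1-p)·q·π₁(B,X) + (1-p)·(1-q)·π₁(B,Y)
= 0.63·0.66·2 + 0.63·0.34·6 + 0.37·0.66·1 + 0.37·0.34·5
= 2.99

E[P2] = 4.6374 (similar calculation)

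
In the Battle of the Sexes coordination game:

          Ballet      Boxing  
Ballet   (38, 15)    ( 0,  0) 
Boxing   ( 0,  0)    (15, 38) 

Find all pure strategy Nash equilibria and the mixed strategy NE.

Pure NE: (Ballet, Ballet) and (Boxing, Boxing); Mixed NE: p = 0.717, q = 0.283

Work:
Check pure NE:
(Ballet, Ballet): (38, 15) - no unilateral deviation beneficial
(Boxing, Boxing): (15, 38) - no unilateral deviation beneficial
Mixed NE: P1 plays Ballet with p = 0.717, P2 plays Ballet with q = 0.283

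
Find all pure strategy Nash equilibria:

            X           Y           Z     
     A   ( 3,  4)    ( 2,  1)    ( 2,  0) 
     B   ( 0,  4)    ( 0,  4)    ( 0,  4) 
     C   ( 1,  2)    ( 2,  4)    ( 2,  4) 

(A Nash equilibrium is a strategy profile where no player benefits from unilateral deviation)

Nash equilibrium: (A, X), (C, Y), (C, Z)

Work:
Best responses:
  P1 vs X: payoffs [3, 0, 1] → best response A (payoff 3)
  P1 vs Y: payoffs [2, 0, 2] → best response A/C (payoff 2)
  P1 vs Z: payoffs [2, 0, 2] → best response A/C (payoff 2)
  P2 vs A: payoffs [4, 1, 0] → best response X (payoff 4)
  P2 vs B: payoffs [4, 4, 4] → best response X/Y/Z (payoff 4)
  P2 vs C: payoffs [2, 4, 4] → best response Y/Z (payoff 4)
Mutual best responses: (A,X), (C,Y), (C,Z) → Nash equilibria.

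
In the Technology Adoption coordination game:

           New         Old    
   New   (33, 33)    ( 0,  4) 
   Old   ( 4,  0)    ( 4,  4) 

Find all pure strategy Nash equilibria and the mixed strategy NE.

Pure NE: (New, New) and (Old, Old); Mixed NE: p = 0.1212, q = 0.1212

Work:
Check pure NE:
(New, New): (33, 33) - no unilateral deviation beneficial
(Old, Old): (4, 4) - no unilateral deviation beneficial
Mixed NE: P1 plays New with p = 0.1212, P2 plays New with q = 0.1212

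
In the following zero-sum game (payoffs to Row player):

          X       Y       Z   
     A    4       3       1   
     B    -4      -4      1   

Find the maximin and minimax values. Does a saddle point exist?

Maximin = 1, Minimax = 1, Saddle: True

Work:
Row minimums: [1, -4] → maximin = 1
Column maximums: [4, 3, 1] → minimax = 1
Saddle point exists! Game value = 1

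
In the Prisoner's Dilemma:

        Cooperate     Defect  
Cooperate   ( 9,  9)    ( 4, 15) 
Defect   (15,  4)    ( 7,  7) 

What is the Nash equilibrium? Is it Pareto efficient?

(Defect, Defect) is NE; not Pareto efficient

Work:
Defect dominates Cooperate for both players:
If P2 cooperates: Defect (15) > Cooperate (9)
If P2 defects: Defect (7) > Cooperate (4)
NE: (Defect, Defect) with payoff (7, 7)
But (Cooperate, Cooperate) = (9, 9) Pareto dominates (7, 7)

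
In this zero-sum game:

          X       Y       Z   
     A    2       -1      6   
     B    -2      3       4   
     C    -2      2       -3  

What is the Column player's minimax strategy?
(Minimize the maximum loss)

Column should play X, value = 2

Work:
Column player minimizes Row's maximum payoff:
Column X: max payoff to Row = 2
Column Y: max payoff to Row = 3
Column Z: max payoff to Row = 6
Minimum is 2, achieved by column X.
Minimax strategy: X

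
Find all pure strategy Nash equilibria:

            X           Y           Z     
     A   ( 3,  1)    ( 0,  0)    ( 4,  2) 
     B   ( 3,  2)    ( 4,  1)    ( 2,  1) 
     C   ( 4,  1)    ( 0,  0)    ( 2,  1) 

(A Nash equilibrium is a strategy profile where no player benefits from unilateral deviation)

Nash equilibrium: (A, Z), (C, X)

Work:
Best responses:
  P1 vs X: payoffs [3, 3, 4] → best response C (payoff 4)
  P1 vs Y: payoffs [0, 4, 0] → best response B (payoff 4)
  P1 vs Z: payoffs [4, 2, 2] → best response A (payoff 4)
  P2 vs A: payoffs [1, 0, 2] → best response Z (payoff 2)
  P2 vs B: payoffs [2, 1, 1] → best response X (payoff 2)
  P2 vs C: payoffs [1, 0, 1] → best response X/Z (payoff 1)
Mutual best responses: (A,Z), (C,X) → Nash equilibria.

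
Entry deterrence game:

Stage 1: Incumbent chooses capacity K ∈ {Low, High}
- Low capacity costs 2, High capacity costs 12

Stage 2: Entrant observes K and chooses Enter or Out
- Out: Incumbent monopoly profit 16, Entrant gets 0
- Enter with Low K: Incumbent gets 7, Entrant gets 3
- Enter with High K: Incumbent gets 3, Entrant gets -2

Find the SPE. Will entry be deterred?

SPE: (Low, Enter|Low, Out|High); Entry not deterred. Incumbent net profit = 5, Entrant gets 3

Work:
After Low K: Entrant enters (3 > 0)
After High K: Entrant stays out (-2 < 0)
Incumbent: Low → 7−2=5, High → 16−12=4
Incumbent chooses Low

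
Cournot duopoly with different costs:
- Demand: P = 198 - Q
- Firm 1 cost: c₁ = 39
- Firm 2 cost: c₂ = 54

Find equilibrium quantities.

q₁* = 58.0, q₂* = 43.0

Work:
Reaction: q₁ = (198 - 39 - q₂)/2
Reaction: q₂ = (198 - 54 - q₁)/2
Solve simultaneously:
q₁* = (198 - 2×39 + 54)/3 = 58.0
q₂* = (198 - 2×54 + 39)/3 = 43.0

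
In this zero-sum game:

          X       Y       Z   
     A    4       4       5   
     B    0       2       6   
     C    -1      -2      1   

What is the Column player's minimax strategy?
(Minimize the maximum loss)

Column should play X or Y (all achieve the minimum), value = 4

Work:
Column player minimizes Row's maximum payoff:
Column X: max payoff to Row = 4
Column Y: max payoff to Row = 4
Column Z: max payoff to Row = 6
Minimum is 4, achieved by columns X, Y (tied).
Each of X or Y is a minimax strategy.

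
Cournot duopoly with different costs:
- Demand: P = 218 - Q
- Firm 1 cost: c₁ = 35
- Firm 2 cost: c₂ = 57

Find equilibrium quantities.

q₁* = 68.33, q₂* = 46.33

Work:
Reaction: q₁ = (218 - 35 - q₂)/2
Reaction: q₂ = (218 - 57 - q₁)/2
Solve simultaneously:
q₁* = (218 - 2×35 + 57)/3 = 68.33
q₂* = (218 - 2×57 + 35)/3 = 46.33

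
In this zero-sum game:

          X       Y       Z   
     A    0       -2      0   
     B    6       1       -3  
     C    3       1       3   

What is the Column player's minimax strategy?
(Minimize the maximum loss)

Column should play Y, value = 1

Work:
Column player minimizes Row's maximum payoff:
Column X: max payoff to Row = 6
Column Y: max payoff to Row = 1
Column Z: max payoff to Row = 3
Minimum is 1, achieved by column Y.
Minimax strategy: Y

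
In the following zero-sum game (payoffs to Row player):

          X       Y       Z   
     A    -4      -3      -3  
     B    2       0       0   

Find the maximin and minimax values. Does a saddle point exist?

Maximin = 0, Minimax = 0, Saddle: True

Work:
Row minimums: [-4, 0] → maximin = 0
Column maximums: [2, 0, 0] → minimax = 0
Saddle point exists! Game value = 0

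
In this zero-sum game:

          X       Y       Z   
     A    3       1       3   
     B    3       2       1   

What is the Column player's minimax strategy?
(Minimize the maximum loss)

Column should play Y, value = 2

Work:
Column player minimizes Row's maximum payoff:
Column X: max payoff to Row = 3
Column Y: max payoff to Row = 2
Column Z: max payoff to Row = 3
Minimum is 2, achieved by column Y.
Minimax strategy: Y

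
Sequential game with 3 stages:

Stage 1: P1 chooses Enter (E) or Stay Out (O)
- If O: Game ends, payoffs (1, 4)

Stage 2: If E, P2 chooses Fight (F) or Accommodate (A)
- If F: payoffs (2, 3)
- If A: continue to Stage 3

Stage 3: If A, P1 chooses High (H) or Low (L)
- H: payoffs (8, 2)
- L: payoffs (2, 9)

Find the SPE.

SPE: (E, F, H); Outcome (2, 3)

Work:
Stage 3: P1 chooses H (8 vs 2)
Stage 2: P2: F->3, A->2 (anticipating H). Choose F
Stage 1: P1: O->1, E->2 (anticipating F, H). Choose E
SPE path: E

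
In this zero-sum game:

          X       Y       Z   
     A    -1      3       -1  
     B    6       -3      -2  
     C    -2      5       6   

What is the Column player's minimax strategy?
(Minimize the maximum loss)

Column should play Y, value = 5

Work:
Column player minimizes Row's maximum payoff:
Column X: max payoff to Row = 6
Column Y: max payoff to Row = 5
Column Z: max payoff to Row = 6
Minimum is 5, achieved by column Y.
Minimax strategy: Y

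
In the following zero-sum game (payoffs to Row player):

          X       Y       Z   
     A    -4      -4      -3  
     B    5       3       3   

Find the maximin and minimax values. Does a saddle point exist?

Maximin = 3, Minimax = 3, Saddle: True

Work:
Row minimums: [-4, 3] → maximin = 3
Column maximums: [5, 3, 3] → minimax = 3
Saddle point exists! Game value = 3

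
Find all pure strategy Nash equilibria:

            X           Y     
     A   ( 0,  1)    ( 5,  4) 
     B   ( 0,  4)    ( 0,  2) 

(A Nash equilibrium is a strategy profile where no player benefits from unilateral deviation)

Nash equilibrium: (A, Y), (B, X)

Work:
Best responses:
  P1 vs X: payoffs [0, 0] → best response A/B (payoff 0)
  P1 vs Y: payoffs [5, 0] → best response A (payoff 5)
  P2 vs A: payoffs [1, 4] → best response Y (payoff 4)
  P2 vs B: payoffs [4, 2] → best response X (payoff 4)
Mutual best responses: (A,Y), (B,X) → Nash equilibria.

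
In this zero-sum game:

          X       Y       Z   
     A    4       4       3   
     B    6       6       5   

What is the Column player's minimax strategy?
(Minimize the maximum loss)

Column should play Z, value = 5

Work:
Column player minimizes Row's maximum payoff:
Column X: max payoff to Row = 6
Column Y: max payoff to Row = 6
Column Z: max payoff to Row = 5
Minimum is 5, achieved by column Z.
Minimax strategy: Z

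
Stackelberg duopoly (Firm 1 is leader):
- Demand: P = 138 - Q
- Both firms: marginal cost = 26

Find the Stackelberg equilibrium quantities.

q₁* (leader) = 56.0, q₂* (follower) = 28.0

Work:
Follower's reaction: q₂ = (a - c - q₁)/2
Leader substitutes: π₁ = q₁·(a - q₁ - (a-c-q₁)/2 - c)
FOC: q₁* = (138 - 26)/2 = 56.00
Then: q₂* = (138 - 26 - 56.0)/2 = 28.00
Leader has first-mover advantage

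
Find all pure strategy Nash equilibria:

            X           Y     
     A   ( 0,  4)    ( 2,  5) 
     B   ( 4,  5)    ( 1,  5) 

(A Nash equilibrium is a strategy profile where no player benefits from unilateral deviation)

Nash equilibrium: (A, Y), (B, X)

Work:
Best responses:
  P1 vs X: payoffs [0, 4] → best response B (payoff 4)
  P1 vs Y: payoffs [2, 1] → best response A (payoff 2)
  P2 vs A: payoffs [4, 5] → best response Y (payoff 5)
  P2 vs B: payoffs [5, 5] → best response X/Y (payoff 5)
Mutual best responses: (A,Y), (B,X) → Nash equilibria.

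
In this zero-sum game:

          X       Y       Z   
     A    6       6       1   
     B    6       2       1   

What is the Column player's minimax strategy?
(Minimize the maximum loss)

Column should play Z, value = 1

Work:
Column player minimizes Row's maximum payoff:
Column X: max payoff to Row = 6
Column Y: max payoff to Row = 6
Column Z: max payoff to Row = 1
Minimum is 1, achieved by column Z.
Minimax strategy: Z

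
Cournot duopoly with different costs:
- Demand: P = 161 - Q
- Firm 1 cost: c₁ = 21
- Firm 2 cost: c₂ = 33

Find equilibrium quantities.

q₁* = 50.67, q₂* = 38.67

Work:
Reaction: q₁ = (161 - 21 - q₂)/2
Reaction: q₂ = (161 - 33 - q₁)/2
Solve simultaneously:
q₁* = (161 - 2×21 + 33)/3 = 50.67
q₂* = (161 - 2×33 + 21)/3 = 38.67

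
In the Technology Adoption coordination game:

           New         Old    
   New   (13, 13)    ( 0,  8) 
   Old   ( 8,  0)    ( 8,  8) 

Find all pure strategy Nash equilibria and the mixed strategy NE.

Pure NE: (New, New) and (Old, Old); Mixed NE: p = 0.6154, q = 0.6154

Work:
Check pure NE:
(New, New): (13, 13) - no unilateral deviation beneficial
(Old, Old): (8, 8) - no unilateral deviation beneficial
Mixed NE: P1 plays New with p = 0.6154, P2 plays New with q = 0.6154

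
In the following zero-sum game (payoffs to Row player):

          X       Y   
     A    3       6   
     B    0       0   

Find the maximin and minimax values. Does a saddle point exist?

Maximin = 3, Minimax = 3, Saddle: True

Work:
Row minimums: [3, 0] → maximin = 3
Column maximums: [3, 6] → minimax = 3
Saddle point exists! Game value = 3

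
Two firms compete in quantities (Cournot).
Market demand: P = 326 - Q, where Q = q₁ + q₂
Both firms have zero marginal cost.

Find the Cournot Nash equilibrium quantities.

q₁* = q₂* = 108.67; P* = 108.67

Work:
Profit: π_i = P·q_i = (a - q_i - q_j)·q_i
FOC: ∂π_i/∂q_i = a - 2q_i - q_j = 0
Reaction function: q_i = (326 - q_j)/2
Symmetry: q* = 326/3 = 108.67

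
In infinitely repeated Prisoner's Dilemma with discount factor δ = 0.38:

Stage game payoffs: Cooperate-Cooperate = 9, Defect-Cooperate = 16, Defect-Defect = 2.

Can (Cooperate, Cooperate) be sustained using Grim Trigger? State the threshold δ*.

δ* = 0.5; since δ = 0.38 < 0.5, cooperation cannot be sustained

Work:
For Grim Trigger:
Cooperate forever: 9/(1-δ)
Defect then punished: 16 + 2·δ/(1-δ)
Need: 9/(1-δ) ≥ 16 + 2·δ/(1-δ)
Solving: δ ≥ (T-R)/(T-P) = (16-9)/(16-2) = 0.5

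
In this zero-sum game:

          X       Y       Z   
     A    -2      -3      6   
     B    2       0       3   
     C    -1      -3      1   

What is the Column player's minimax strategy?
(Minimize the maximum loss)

Column should play Y, value = 0

Work:
Column player minimizes Row's maximum payoff:
Column X: max payoff to Row = 2
Column Y: max payoff to Row = 0
Column Z: max payoff to Row = 6
Minimum is 0, achieved by column Y.
Minimax strategy: Y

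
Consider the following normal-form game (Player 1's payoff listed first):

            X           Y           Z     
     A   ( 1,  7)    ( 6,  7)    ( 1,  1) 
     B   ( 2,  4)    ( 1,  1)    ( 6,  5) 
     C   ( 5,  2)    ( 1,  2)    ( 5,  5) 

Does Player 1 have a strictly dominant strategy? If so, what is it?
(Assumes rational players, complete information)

No strictly dominant strategy exists for Player 1

Work:
A strategy strictly dominates another if it gives a strictly higher payoff against every opponent action. Compare each pair of P1's strategies column-by-column:
  A vs B: [1 vs 2, 6 vs 1, 1 vs 6] → A does not strictly dominate B (column X: 1 ≤ 2)
  A vs C: [1 vs 5, 6 vs 1, 1 vs 5] → A does not strictly dominate C (column X: 1 ≤ 5)
  B vs A: [2 vs 1, 1 vs 6, 6 vs 1] → B does not strictly dominate A (column Y: 1 ≤ 6)
  B vs C: [2 vs 5, 1 vs 1, 6 vs 5] → B does not strictly dominate C (column X: 2 ≤ 5)
  C vs A: [5 vs 1, 1 vs 6, 5 vs 1] → C does not strictly dominate A (column Y: 1 ≤ 6)
  C vs B: [5 vs 2, 1 vs 1, 5 vs 6] → C does not strictly dominate B (column Y: 1 ≤ 1)
No single strategy strictly dominates all others → no strictly dominant strategy.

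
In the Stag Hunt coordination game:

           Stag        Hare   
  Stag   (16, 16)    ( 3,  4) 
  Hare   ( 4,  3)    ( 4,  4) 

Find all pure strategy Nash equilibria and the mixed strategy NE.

Pure NE: (Stag, Stag) and (Hare, Hare); Mixed NE: p = 0.0769, q = 0.0769

Work:
Check pure NE:
(Stag, Stag): (16, 16) - no unilateral deviation beneficial
(Hare, Hare): (4, 4) - no unilateral deviation beneficial
Mixed NE: P1 plays Stag with p = 0.0769, P2 plays Stag with q = 0.0769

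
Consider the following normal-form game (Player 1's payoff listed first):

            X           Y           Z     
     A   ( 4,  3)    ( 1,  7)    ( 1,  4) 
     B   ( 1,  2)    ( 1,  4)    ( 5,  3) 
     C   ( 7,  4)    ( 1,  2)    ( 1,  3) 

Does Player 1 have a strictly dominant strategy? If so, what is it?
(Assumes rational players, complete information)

No strictly dominant strategy exists for Player 1

Work:
A strategy strictly dominates another if it gives a strictly higher payoff against every opponent action. Compare each pair of P1's strategies column-by-column:
  A vs B: [4 vs 1, 1 vs 1, 1 vs 5] → A does not strictly dominate B (column Y: 1 ≤ 1)
  A vs C: [4 vs 7, 1 vs 1, 1 vs 1] → A does not strictly dominate C (column X: 4 ≤ 7)
  B vs A: [1 vs 4, 1 vs 1, 5 vs 1] → B does not strictly dominate A (column X: 1 ≤ 4)
  B vs C: [1 vs 7, 1 vs 1, 5 vs 1] → B does not strictly dominate C (column X: 1 ≤ 7)
  C vs A: [7 vs 4, 1 vs 1, 1 vs 1] → C does not strictly dominate A (column Y: 1 ≤ 1)
  C vs B: [7 vs 1, 1 vs 1, 1 vs 5] → C does not strictly dominate B (column Y: 1 ≤ 1)
No single strategy strictly dominates all others → no strictly dominant strategy.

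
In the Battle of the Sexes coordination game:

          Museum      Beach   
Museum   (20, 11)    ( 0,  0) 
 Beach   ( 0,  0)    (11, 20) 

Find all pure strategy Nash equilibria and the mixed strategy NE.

Pure NE: (Museum, Museum) and (Beach, Beach); Mixed NE: p = 0.6452, q = 0.3548

Work:
Check pure NE:
(Museum, Museum): (20, 11) - no unilateral deviation beneficial
(Beach, Beach): (11, 20) - no unilateral deviation beneficial
Mixed NE: P1 plays Museum with p = 0.6452, P2 plays Museum with q = 0.3548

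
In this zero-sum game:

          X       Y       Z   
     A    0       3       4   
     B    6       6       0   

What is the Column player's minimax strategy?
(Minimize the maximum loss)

Column should play Z, value = 4

Work:
Column player minimizes Row's maximum payoff:
Column X: max payoff to Row = 6
Column Y: max payoff to Row = 6
Column Z: max payoff to Row = 4
Minimum is 4, achieved by column Z.
Minimax strategy: Z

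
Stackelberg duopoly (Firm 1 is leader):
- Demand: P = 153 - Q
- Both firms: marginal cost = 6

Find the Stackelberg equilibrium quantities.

q₁* (leader) = 73.5, q₂* (follower) = 36.75

Work:
Follower's reaction: q₂ = (a - c - q₁)/2
Leader substitutes: π₁ = q₁·(a - q₁ - (a-c-q₁)/2 - c)
FOC: q₁* = (153 - 6)/2 = 73.50
Then: q₂* = (153 - 6 - 73.5)/2 = 36.75
Leader has first-mover advantage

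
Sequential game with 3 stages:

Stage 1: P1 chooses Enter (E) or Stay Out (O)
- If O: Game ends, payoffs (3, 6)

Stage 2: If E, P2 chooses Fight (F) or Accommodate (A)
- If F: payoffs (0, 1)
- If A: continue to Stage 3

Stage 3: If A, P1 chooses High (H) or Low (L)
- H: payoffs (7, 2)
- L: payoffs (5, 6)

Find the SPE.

SPE: (E, A, H); Outcome (7, 2)

Work:
Stage 3: P1 chooses H (7 vs 5)
Stage 2: P2: F->1, A->2 (anticipating H). Choose A
Stage 1: P1: O->3, E->7 (anticipating A, H). Choose E
SPE path: E -> A -> H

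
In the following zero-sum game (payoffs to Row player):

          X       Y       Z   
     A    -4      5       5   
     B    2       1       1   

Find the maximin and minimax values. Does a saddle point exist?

Maximin = 1, Minimax = 2, Saddle: False

Work:
Row minimums: [-4, 1] → maximin = 1
Column maximums: [2, 5, 5] → minimax = 2
No saddle point (maximin ≠ minimax). Mixed strategy needed.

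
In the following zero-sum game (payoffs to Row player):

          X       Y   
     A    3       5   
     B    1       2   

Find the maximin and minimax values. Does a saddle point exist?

Maximin = 3, Minimax = 3, Saddle: True

Work:
Row minimums: [3, 1] → maximin = 3
Column maximums: [3, 5] → minimax = 3
Saddle point exists! Game value = 3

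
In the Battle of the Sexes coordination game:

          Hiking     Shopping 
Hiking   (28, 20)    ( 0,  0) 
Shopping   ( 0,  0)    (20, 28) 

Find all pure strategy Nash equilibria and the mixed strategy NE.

Pure NE: (Hiking, Hiking) and (Shopping, Shopping); Mixed NE: p = 0.5833, q = 0.4167

Work:
Check pure NE:
(Hiking, Hiking): (28, 20) - no unilateral deviation beneficial
(Shopping, Shopping): (20, 28) - no unilateral deviation beneficial
Mixed NE: P1 plays Hiking with p = 0.5833, P2 plays Hiking with q = 0.4167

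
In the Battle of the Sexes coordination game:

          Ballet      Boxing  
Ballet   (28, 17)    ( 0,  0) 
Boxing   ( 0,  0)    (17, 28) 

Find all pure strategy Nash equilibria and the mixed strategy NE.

Pure NE: (Ballet, Ballet) and (Boxing, Boxing); Mixed NE: p = 0.6222, q = 0.3778

Work:
Check pure NE:
(Ballet, Ballet): (28, 17) - no unilateral deviation beneficial
(Boxing, Boxing): (17, 28) - no unilateral deviation beneficial
Mixed NE: P1 plays Ballet with p = 0.6222, P2 plays Ballet with q = 0.3778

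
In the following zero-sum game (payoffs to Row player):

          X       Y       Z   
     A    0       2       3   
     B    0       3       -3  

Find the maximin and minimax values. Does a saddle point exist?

Maximin = 0, Minimax = 0, Saddle: True

Work:
Row minimums: [0, -3] → maximin = 0
Column maximums: [0, 3, 3] → minimax = 0
Saddle point exists! Game value = 0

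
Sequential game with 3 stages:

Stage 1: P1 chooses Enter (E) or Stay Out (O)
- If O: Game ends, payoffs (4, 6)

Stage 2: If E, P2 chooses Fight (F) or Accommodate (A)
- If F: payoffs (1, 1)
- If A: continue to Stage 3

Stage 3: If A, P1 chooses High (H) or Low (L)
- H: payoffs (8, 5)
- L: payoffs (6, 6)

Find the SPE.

SPE: (E, A, H); Outcome (8, 5)

Work:
Stage 3: P1 chooses H (8 vs 6)
Stage 2: P2: F->1, A->5 (anticipating H). Choose A
Stage 1: P1: O->4, E->8 (anticipating A, H). Choose E
SPE path: E -> A -> H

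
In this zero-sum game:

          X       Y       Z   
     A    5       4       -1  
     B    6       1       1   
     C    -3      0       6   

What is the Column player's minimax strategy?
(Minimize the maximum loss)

Column should play Y, value = 4

Work:
Column player minimizes Row's maximum payoff:
Column X: max payoff to Row = 6
Column Y: max payoff to Row = 4
Column Z: max payoff to Row = 6
Minimum is 4, achieved by column Y.
Minimax strategy: Y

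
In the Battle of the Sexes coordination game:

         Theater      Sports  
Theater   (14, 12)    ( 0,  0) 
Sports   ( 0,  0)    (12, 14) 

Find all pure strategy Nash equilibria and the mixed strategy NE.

Pure NE: (Theater, Theater) and (Sports, Sports); Mixed NE: p = 0.5385, q = 0.4615

Work:
Check pure NE:
(Theater, Theater): (14, 12) - no unilateral deviation beneficial
(Sports, Sports): (12, 14) - no unilateral deviation beneficial
Mixed NE: P1 plays Theater with p = 0.5385, P2 plays Theater with q = 0.4615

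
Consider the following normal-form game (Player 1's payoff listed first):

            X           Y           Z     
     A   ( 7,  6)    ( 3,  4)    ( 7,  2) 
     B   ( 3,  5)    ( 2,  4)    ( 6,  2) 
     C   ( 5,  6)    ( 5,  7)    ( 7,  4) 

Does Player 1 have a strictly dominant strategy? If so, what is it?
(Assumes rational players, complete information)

No strictly dominant strategy exists for Player 1

Work:
A strategy strictly dominates another if it gives a strictly higher payoff against every opponent action. Compare each pair of P1's strategies column-by-column:
  A vs B: [7 vs 3, 3 vs 2, 7 vs 6] → A strictly dominates B
  A vs C: [7 vs 5, 3 vs 5, 7 vs 7] → A does not strictly dominate C (column Y: 3 ≤ 5)
  B vs A: [3 vs 7, 2 vs 3, 6 vs 7] → B does not strictly dominate A (column X: 3 ≤ 7)
  B vs C: [3 vs 5, 2 vs 5, 6 vs 7] → B does not strictly dominate C (column X: 3 ≤ 5)
  C vs A: [5 vs 7, 5 vs 3, 7 vs 7] → C does not strictly dominate A (column X: 5 ≤ 7)
  C vs B: [5 vs 3, 5 vs 2, 7 vs 6] → C strictly dominates B
No single strategy strictly dominates all others → no strictly dominant strategy.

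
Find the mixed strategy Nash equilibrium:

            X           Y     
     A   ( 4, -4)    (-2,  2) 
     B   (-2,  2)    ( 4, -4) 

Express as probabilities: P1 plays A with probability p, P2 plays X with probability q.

p = 0.5, q = 0.5

Work:
Find probabilities that make opponent indifferent:
P2 chooses q to make P1 indifferent between A and B
P1 chooses p to make P2 indifferent between X and Y
Mixed NE: P1 plays (A: 0.5, B: 0.5), P2 plays (X: 0.5, Y: 0.5)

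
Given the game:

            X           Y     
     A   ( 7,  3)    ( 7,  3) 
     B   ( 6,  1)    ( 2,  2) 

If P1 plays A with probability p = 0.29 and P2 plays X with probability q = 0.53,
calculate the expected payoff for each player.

E[P1] = 4.9552, E[P2] = 1.9137

Work:
E[P1] = p·q·π₁(A,X) + p·(1-q)·π₁(A,Y) + (1-p)·q·π₁(B,X) + (1-p)·(1-q)·π₁(B,Y)
= 0.29·0.53·7 + 0.29·0.47·7 + 0.71·0.53·6 + 0.71·0.47·2
= 4.9552

E[P2] = 1.9137 (similar calculation)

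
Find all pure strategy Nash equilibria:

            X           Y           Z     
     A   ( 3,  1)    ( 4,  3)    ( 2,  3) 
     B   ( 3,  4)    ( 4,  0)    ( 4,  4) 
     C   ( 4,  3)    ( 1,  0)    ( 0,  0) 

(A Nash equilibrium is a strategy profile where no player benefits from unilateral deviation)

Nash equilibrium: (A, Y), (B, Z), (C, X)

Work:
Best responses:
  P1 vs X: payoffs [3, 3, 4] → best response C (payoff 4)
  P1 vs Y: payoffs [4, 4, 1] → best response A/B (payoff 4)
  P1 vs Z: payoffs [2, 4, 0] → best response B (payoff 4)
  P2 vs A: payoffs [1, 3, 3] → best response Y/Z (payoff 3)
  P2 vs B: payoffs [4, 0, 4] → best response X/Z (payoff 4)
  P2 vs C: payoffs [3, 0, 0] → best response X (payoff 3)
Mutual best responses: (A,Y), (B,Z), (C,X) → Nash equilibria.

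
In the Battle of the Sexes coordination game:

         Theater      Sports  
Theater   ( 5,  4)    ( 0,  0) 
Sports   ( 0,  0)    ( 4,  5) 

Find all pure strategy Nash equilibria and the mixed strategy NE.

Pure NE: (Theater, Theater) and (Sports, Sports); Mixed NE: p = 0.5556, q = 0.4444

Work:
Check pure NE:
(Theater, Theater): (5, 4) - no unilateral deviation beneficial
(Sports, Sports): (4, 5) - no unilateral deviation beneficial
Mixed NE: P1 plays Theater with p = 0.5556, P2 plays Theater with q = 0.4444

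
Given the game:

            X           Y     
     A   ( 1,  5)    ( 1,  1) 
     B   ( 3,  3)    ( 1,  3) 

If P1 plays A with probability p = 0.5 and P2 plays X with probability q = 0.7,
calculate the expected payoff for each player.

E[P1] = 1.7, E[P2] = 3.4

Work:
E[P1] = p·q·π₁(A,X) + p·(1-q)·π₁(A,Y) + (1-p)·q·π₁(B,X) + (1-p)·(1-q)·π₁(B,Y)
= 0.5·0.7·1 + 0.5·0.3·1 + 0.5·0.7·3 + 0.5·0.3·1
= 1.7

E[P2] = 3.4 (similar calculation)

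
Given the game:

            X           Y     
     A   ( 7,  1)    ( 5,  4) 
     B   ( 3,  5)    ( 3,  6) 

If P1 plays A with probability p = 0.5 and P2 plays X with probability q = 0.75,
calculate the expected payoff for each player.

E[P1] = 4.75, E[P2] = 3.5

Work:
E[P1] = p·q·π₁(A,X) + p·(1-q)·π₁(A,Y) + (1-p)·q·π₁(B,X) + (1-p)·(1-q)·π₁(B,Y)
= 0.5·0.75·7 + 0.5·0.25·5 + 0.5·0.75·3 + 0.5·0.25·3
= 4.75

E[P2] = 3.5 (similar calculation)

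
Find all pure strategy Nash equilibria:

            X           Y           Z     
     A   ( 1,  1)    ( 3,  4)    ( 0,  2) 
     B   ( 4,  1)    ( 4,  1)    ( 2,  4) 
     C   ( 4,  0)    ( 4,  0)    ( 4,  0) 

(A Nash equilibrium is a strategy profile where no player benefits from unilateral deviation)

Nash equilibrium: (C, X), (C, Y), (C, Z)

Work:
Best responses:
  P1 vs X: payoffs [1, 4, 4] → best response B/C (payoff 4)
  P1 vs Y: payoffs [3, 4, 4] → best response B/C (payoff 4)
  P1 vs Z: payoffs [0, 2, 4] → best response C (payoff 4)
  P2 vs A: payoffs [1, 4, 2] → best response Y (payoff 4)
  P2 vs B: payoffs [1, 1, 4] → best response Z (payoff 4)
  P2 vs C: payoffs [0, 0, 0] → best response X/Y/Z (payoff 0)
Mutual best responses: (C,X), (C,Y), (C,Z) → Nash equilibria.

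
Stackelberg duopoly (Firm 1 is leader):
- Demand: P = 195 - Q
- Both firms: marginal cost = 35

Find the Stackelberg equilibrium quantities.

q₁* (leader) = 80.0, q₂* (follower) = 40.0

Work:
Follower's reaction: q₂ = (a - c - q₁)/2
Leader substitutes: π₁ = q₁·(a - q₁ - (a-c-q₁)/2 - c)
FOC: q₁* = (195 - 35)/2 = 80.00
Then: q₂* = (195 - 35 - 80.0)/2 = 40.00
Leader has first-mover advantage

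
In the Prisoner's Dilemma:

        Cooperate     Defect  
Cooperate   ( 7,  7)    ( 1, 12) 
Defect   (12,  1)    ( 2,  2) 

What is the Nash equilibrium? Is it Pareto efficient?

(Defect, Defect) is NE; not Pareto efficient

Work:
Defect dominates Cooperate for both players:
If P2 cooperates: Defect (12) > Cooperate (7)
If P2 defects: Defect (2) > Cooperate (1)
NE: (Defect, Defect) with payoff (2, 2)
But (Cooperate, Cooperate) = (7, 7) Pareto dominates (2, 2)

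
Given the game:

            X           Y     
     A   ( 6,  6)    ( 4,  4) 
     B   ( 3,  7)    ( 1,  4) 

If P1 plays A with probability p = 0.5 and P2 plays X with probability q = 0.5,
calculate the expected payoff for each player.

E[P1] = 3.5, E[P2] = 5.25

Work:
E[P1] = p·q·π₁(A,X) + p·(1-q)·π₁(A,Y) + (1-p)·q·π₁(B,X) + (1-p)·(1-q)·π₁(B,Y)
= 0.5·0.5·6 + 0.5·0.5·4 + 0.5·0.5·3 + 0.5·0.5·1
= 3.5

E[P2] = 5.25 (similar calculation)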